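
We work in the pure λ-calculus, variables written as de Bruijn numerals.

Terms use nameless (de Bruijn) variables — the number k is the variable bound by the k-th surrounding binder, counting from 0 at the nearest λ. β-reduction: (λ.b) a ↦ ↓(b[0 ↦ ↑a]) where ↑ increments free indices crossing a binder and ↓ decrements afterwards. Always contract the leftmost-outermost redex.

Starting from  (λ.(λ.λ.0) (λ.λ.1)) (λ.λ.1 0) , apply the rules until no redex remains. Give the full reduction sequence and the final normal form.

  start: (λ.(λ.λ.0) (λ.λ.1)) (λ.λ.1 0)
  →1  (λ.λ.0) (λ.λ.1)
  →2  λ.0

Answer: normal form = λ.0  (in 2 steps)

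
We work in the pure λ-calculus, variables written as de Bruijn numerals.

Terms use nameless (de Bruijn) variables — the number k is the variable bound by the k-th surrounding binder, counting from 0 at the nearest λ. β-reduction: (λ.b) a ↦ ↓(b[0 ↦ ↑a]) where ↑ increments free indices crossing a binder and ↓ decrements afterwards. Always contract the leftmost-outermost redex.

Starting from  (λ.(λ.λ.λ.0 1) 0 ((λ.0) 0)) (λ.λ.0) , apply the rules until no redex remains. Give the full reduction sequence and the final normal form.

Answer: normal form = λ.0 (λ.λ.0)  (in 4 steps)

Working:
  start: (λ.(λ.λ.λ.0 1) 0 ((λ.0) 0)) (λ.λ.0)
  step 1: (λ.λ.λ.0 1) (λ.λ.0) ((λ.0) (λ.λ.0))
  step 2: (λ.λ.0 1) ((λ.0) (λ.λ.0))
  step 3: λ.0 ((λ.0) (λ.λ.0))
  step 4: λ.0 (λ.λ.0)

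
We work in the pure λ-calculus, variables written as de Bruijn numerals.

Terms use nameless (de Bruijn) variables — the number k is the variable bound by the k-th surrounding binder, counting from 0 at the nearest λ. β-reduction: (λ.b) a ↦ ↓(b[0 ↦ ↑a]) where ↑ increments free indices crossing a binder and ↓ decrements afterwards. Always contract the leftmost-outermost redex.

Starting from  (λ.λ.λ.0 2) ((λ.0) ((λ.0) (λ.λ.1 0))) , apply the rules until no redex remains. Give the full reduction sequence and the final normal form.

Answer: normal form = λ.λ.0 (λ.λ.1 0)  (in 3 steps)

Working:
  start: (λ.λ.λ.0 2) ((λ.0) ((λ.0) (λ.λ.1 0)))
  step 1: λ.λ.0 ((λ.0) ((λ.0) (λ.λ.1 0)))
  step 2: λ.λ.0 ((λ.0) (λ.λ.1 0))
  step 3: λ.λ.0 (λ.λ.1 0)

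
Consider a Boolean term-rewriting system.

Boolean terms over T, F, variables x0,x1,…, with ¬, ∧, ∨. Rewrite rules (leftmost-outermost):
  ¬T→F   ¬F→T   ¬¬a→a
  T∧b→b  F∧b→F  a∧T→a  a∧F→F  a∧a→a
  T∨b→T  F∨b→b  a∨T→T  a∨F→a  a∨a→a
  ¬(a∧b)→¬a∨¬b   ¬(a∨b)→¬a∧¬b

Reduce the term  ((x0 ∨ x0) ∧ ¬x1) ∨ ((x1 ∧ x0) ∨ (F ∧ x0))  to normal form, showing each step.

  start: ((x0 ∨ x0) ∧ ¬x1) ∨ ((x1 ∧ x0) ∨ (F ∧ x0))
  step 1: (x0 ∧ ¬x1) ∨ ((x1 ∧ x0) ∨ (F ∧ x0))
  step 2: (x0 ∧ ¬x1) ∨ ((x1 ∧ x0) ∨ F)
  step 3: (x0 ∧ ¬x1) ∨ (x1 ∧ x0)

Answer: normal form = (x0 ∧ ¬x1) ∨ (x1 ∧ x0)  (in 3 steps)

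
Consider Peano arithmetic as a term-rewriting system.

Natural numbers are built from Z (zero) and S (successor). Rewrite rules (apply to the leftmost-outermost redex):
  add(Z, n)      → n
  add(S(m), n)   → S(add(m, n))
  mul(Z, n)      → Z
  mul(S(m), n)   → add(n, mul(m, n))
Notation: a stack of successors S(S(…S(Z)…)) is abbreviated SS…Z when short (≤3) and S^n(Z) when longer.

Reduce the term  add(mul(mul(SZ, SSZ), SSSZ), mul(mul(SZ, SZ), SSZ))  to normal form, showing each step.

  start: add(mul(mul(SZ, SSZ), SSSZ), mul(mul(SZ, SZ), SSZ))
  step 1: add(mul(add(SSZ, mul(Z, SSZ)), SSSZ), mul(mul(SZ, SZ), SSZ))
  step 2: add(mul(S(add(SZ, mul(Z, SSZ))), SSSZ), mul(mul(SZ, SZ), SSZ))
  step 3: add(add(SSSZ, mul(add(SZ, mul(Z, SSZ)), SSSZ)), mul(mul(SZ, SZ), SSZ))
  step 4: add(S(add(SSZ, mul(add(SZ, mul(Z, SSZ)), SSSZ))), mul(mul(SZ, SZ), SSZ))
  step 5: S(add(add(SSZ, mul(add(SZ, mul(Z, SSZ)), SSSZ)), mul(mul(SZ, SZ), SSZ)))
  step 6: S(add(S(add(SZ, mul(add(SZ, mul(Z, SSZ)), SSSZ))), mul(mul(SZ, SZ), SSZ)))
  step 7: S(S(add(add(SZ, mul(add(SZ, mul(Z, SSZ)), SSSZ)), mul(mul(SZ, SZ), SSZ))))
  step 8: S(S(add(S(add(Z, mul(add(SZ, mul(Z, SSZ)), SSSZ))), mul(mul(SZ, SZ), SSZ))))
  step 9: S(S(S(add(add(Z, mul(add(SZ, mul(Z, SSZ)), SSSZ)), mul(mul(SZ, SZ), SSZ)))))
  step 10: S(S(S(add(mul(add(SZ, mul(Z, SSZ)), SSSZ), mul(mul(SZ, SZ), SSZ)))))
  step 11: S(S(S(add(mul(S(add(Z, mul(Z, SSZ))), SSSZ), mul(mul(SZ, SZ), SSZ)))))
  step 12: S(S(S(add(add(SSSZ, mul(add(Z, mul(Z, SSZ)), SSSZ)), mul(mul(SZ, SZ), SSZ)))))
  step 13: S(S(S(add(S(add(SSZ, mul(add(Z, mul(Z, SSZ)), SSSZ))), mul(mul(SZ, SZ), SSZ)))))
  step 14: S(S(S(S(add(add(SSZ, mul(add(Z, mul(Z, SSZ)), SSSZ)), mul(mul(SZ, SZ), SSZ))))))
  step 15: S(S(S(S(add(S(add(SZ, mul(add(Z, mul(Z, SSZ)), SSSZ))), mul(mul(SZ, SZ), SSZ))))))
  step 16: S(S(S(S(S(add(add(SZ, mul(add(Z, mul(Z, SSZ)), SSSZ)), mul(mul(SZ, SZ), SSZ)))))))
  step 17: S(S(S(S(S(add(S(add(Z, mul(add(Z, mul(Z, SSZ)), SSSZ))), mul(mul(SZ, SZ), SSZ)))))))
  step 18: S(S(S(S(S(S(add(add(Z, mul(add(Z, mul(Z, SSZ)), SSSZ)), mul(mul(SZ, SZ), SSZ))))))))
  step 19: S(S(S(S(S(S(add(mul(add(Z, mul(Z, SSZ)), SSSZ), mul(mul(SZ, SZ), SSZ))))))))
  step 20: S(S(S(S(S(S(add(mul(mul(Z, SSZ), SSSZ), mul(mul(SZ, SZ), SSZ))))))))
  step 21: S(S(S(S(S(S(add(mul(Z, SSSZ), mul(mul(SZ, SZ), SSZ))))))))
  step 22: S(S(S(S(S(S(add(Z, mul(mul(SZ, SZ), SSZ))))))))
  step 23: S(S(S(S(S(S(mul(mul(SZ, SZ), SSZ)))))))
  step 24: S(S(S(S(S(S(mul(add(SZ, mul(Z, SZ)), SSZ)))))))
  step 25: S(S(S(S(S(S(mul(S(add(Z, mul(Z, SZ))), SSZ)))))))
  step 26: S(S(S(S(S(S(add(SSZ, mul(add(Z, mul(Z, SZ)), SSZ))))))))
  step 27: S(S(S(S(S(S(S(add(SZ, mul(add(Z, mul(Z, SZ)), SSZ)))))))))
  step 28: S(S(S(S(S(S(S(S(add(Z, mul(add(Z, mul(Z, SZ)), SSZ))))))))))
  step 29: S(S(S(S(S(S(S(S(mul(add(Z, mul(Z, SZ)), SSZ)))))))))
  step 30: S(S(S(S(S(S(S(S(mul(mul(Z, SZ), SSZ)))))))))
  step 31: S(S(S(S(S(S(S(S(mul(Z, SSZ)))))))))
  step 32: S^8(Z)

Answer: normal form = S^8(Z)  (in 32 steps)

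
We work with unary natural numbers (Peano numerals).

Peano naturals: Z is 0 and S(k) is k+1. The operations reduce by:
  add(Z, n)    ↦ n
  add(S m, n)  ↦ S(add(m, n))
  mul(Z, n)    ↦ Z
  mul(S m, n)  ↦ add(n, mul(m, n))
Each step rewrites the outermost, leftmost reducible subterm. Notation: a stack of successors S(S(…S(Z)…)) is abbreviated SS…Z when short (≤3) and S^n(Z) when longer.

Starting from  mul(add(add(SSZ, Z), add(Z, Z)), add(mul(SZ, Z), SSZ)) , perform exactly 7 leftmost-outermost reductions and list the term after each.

  start: mul(add(add(SSZ, Z), add(Z, Z)), add(mul(SZ, Z), SSZ))
  [1] mul(add(S(add(SZ, Z)), add(Z, Z)), add(mul(SZ, Z), SSZ))
  [2] mul(S(add(add(SZ, Z), add(Z, Z))), add(mul(SZ, Z), SSZ))
  [3] add(add(mul(SZ, Z), SSZ), mul(add(add(SZ, Z), add(Z, Z)), add(mul(SZ, Z), SSZ)))
  [4] add(add(add(Z, mul(Z, Z)), SSZ), mul(add(add(SZ, Z), add(Z, Z)), add(mul(SZ, Z), SSZ)))
  [5] add(add(mul(Z, Z), SSZ), mul(add(add(SZ, Z), add(Z, Z)), add(mul(SZ, Z), SSZ)))
  [6] add(add(Z, SSZ), mul(add(add(SZ, Z), add(Z, Z)), add(mul(SZ, Z), SSZ)))
  [7] add(SSZ, mul(add(add(SZ, Z), add(Z, Z)), add(mul(SZ, Z), SSZ)))

Answer: after 7 steps: add(SSZ, mul(add(add(SZ, Z), add(Z, Z)), add(mul(SZ, Z), SSZ)))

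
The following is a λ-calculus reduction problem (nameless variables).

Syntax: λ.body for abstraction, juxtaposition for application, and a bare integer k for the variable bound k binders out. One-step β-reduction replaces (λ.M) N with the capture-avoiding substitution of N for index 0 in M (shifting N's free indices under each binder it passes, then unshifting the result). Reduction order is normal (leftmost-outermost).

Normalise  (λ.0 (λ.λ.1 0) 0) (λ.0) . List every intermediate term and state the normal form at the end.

Answer: normal form = λ.0  (in 4 steps)

Derivation:
  start: (λ.0 (λ.λ.1 0) 0) (λ.0)
  step 1: (λ.0) (λ.λ.1 0) (λ.0)
  step 2: (λ.λ.1 0) (λ.0)
  step 3: λ.(λ.0) 0
  step 4: λ.0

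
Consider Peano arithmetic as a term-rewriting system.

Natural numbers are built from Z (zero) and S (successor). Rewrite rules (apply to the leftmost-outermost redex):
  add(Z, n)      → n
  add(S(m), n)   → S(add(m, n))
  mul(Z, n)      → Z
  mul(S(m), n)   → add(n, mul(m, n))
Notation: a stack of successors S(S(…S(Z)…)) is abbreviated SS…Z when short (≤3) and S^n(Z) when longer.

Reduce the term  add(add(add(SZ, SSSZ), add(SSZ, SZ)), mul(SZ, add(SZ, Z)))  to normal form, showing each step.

  start: add(add(add(SZ, SSSZ), add(SSZ, SZ)), mul(SZ, add(SZ, Z)))
  →1  add(add(S(add(Z, SSSZ)), add(SSZ, SZ)), mul(SZ, add(SZ, Z)))
  →2  add(S(add(add(Z, SSSZ), add(SSZ, SZ))), mul(SZ, add(SZ, Z)))
  →3  S(add(add(add(Z, SSSZ), add(SSZ, SZ)), mul(SZ, add(SZ, Z))))
  →4  S(add(add(SSSZ, add(SSZ, SZ)), mul(SZ, add(SZ, Z))))
  →5  S(add(S(add(SSZ, add(SSZ, SZ))), mul(SZ, add(SZ, Z))))
  →6  S(S(add(add(SSZ, add(SSZ, SZ)), mul(SZ, add(SZ, Z)))))
  →7  S(S(add(S(add(SZ, add(SSZ, SZ))), mul(SZ, add(SZ, Z)))))
  →8  S(S(S(add(add(SZ, add(SSZ, SZ)), mul(SZ, add(SZ, Z))))))
  →9  S(S(S(add(S(add(Z, add(SSZ, SZ))), mul(SZ, add(SZ, Z))))))
  →10  S(S(S(S(add(add(Z, add(SSZ, SZ)), mul(SZ, add(SZ, Z)))))))
  →11  S(S(S(S(add(add(SSZ, SZ), mul(SZ, add(SZ, Z)))))))
  →12  S(S(S(S(add(S(add(SZ, SZ)), mul(SZ, add(SZ, Z)))))))
  →13  S(S(S(S(S(add(add(SZ, SZ), mul(SZ, add(SZ, Z))))))))
  →14  S(S(S(S(S(add(S(add(Z, SZ)), mul(SZ, add(SZ, Z))))))))
  →15  S(S(S(S(S(S(add(add(Z, SZ), mul(SZ, add(SZ, Z)))))))))
  →16  S(S(S(S(S(S(add(SZ, mul(SZ, add(SZ, Z)))))))))
  →17  S(S(S(S(S(S(S(add(Z, mul(SZ, add(SZ, Z))))))))))
  →18  S(S(S(S(S(S(S(mul(SZ, add(SZ, Z)))))))))
  →19  S(S(S(S(S(S(S(add(add(SZ, Z), mul(Z, add(SZ, Z))))))))))
  →20  S(S(S(S(S(S(S(add(S(add(Z, Z)), mul(Z, add(SZ, Z))))))))))
  →21  S(S(S(S(S(S(S(S(add(add(Z, Z), mul(Z, add(SZ, Z)))))))))))
  →22  S(S(S(S(S(S(S(S(add(Z, mul(Z, add(SZ, Z)))))))))))
  →23  S(S(S(S(S(S(S(S(mul(Z, add(SZ, Z))))))))))
  →24  S^8(Z)

Answer: normal form = S^8(Z)  (in 24 steps)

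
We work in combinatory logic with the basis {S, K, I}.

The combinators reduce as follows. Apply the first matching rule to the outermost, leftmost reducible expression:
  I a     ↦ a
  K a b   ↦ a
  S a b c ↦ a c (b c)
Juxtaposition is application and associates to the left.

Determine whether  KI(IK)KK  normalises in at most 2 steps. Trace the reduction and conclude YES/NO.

Answer: YES — reaches normal form KK in 2 ≤ 2 steps

Reduction:
  start: KI(IK)KK
  step 1: IKK
  step 2: KK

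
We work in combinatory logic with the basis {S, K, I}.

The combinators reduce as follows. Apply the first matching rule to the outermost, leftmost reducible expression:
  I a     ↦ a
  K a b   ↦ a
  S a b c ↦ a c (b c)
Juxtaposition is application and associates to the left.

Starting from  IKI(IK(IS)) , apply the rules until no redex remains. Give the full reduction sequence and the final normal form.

  start: IKI(IK(IS))
  step 1: KI(IK(IS))
  step 2: I

Answer: normal form = I  (in 2 steps)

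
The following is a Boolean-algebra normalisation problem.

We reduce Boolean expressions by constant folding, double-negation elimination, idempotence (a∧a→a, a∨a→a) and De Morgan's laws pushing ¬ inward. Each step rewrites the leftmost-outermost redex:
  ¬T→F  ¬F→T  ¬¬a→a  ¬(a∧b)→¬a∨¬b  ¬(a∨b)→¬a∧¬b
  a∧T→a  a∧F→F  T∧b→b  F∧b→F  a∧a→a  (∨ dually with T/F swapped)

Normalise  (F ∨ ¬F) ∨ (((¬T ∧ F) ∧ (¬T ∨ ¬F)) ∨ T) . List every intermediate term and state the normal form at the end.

Answer: normal form = T  (in 3 steps)

Working:
  start: (F ∨ ¬F) ∨ (((¬T ∧ F) ∧ (¬T ∨ ¬F)) ∨ T)
  [1] ¬F ∨ (((¬T ∧ F) ∧ (¬T ∨ ¬F)) ∨ T)
  [2] T ∨ (((¬T ∧ F) ∧ (¬T ∨ ¬F)) ∨ T)
  [3] T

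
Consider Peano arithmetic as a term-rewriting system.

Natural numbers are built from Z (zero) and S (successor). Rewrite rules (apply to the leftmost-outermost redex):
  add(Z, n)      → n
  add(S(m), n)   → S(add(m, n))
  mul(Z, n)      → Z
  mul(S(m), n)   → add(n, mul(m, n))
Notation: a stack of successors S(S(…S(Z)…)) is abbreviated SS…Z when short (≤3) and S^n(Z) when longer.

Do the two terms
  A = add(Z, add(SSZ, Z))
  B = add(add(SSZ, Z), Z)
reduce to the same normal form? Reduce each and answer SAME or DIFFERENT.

Term A:
  start: add(Z, add(SSZ, Z))
  →1  add(SSZ, Z)
  →2  S(add(SZ, Z))
  →3  S(S(add(Z, Z)))
  →4  SSZ

Term B:
  start: add(add(SSZ, Z), Z)
  →1  add(S(add(SZ, Z)), Z)
  →2  S(add(add(SZ, Z), Z))
  →3  S(add(S(add(Z, Z)), Z))
  →4  S(S(add(add(Z, Z), Z)))
  →5  S(S(add(Z, Z)))
  →6  SSZ

Answer: SAME — A ⇓ SSZ, B ⇓ SSZ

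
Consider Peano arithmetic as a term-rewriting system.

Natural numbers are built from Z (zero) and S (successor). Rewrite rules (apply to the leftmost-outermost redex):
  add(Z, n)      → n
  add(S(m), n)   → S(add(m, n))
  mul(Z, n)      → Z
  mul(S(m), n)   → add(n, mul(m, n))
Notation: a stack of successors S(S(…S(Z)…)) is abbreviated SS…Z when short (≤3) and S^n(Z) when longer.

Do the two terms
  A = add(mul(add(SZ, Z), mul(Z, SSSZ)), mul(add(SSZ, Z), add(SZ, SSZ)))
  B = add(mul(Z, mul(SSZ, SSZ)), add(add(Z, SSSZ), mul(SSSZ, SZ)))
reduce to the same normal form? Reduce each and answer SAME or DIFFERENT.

Answer: SAME — A ⇓ S^6(Z), B ⇓ S^6(Z)

Derivation:
Term A:
  start: add(mul(add(SZ, Z), mul(Z, SSSZ)), mul(add(SSZ, Z), add(SZ, SSZ)))
  [1] add(mul(S(add(Z, Z)), mul(Z, SSSZ)), mul(add(SSZ, Z), add(SZ, SSZ)))
  [2] add(add(mul(Z, SSSZ), mul(add(Z, Z), mul(Z, SSSZ))), mul(add(SSZ, Z), add(SZ, SSZ)))
  [3] add(add(Z, mul(add(Z, Z), mul(Z, SSSZ))), mul(add(SSZ, Z), add(SZ, SSZ)))
  [4] add(mul(add(Z, Z), mul(Z, SSSZ)), mul(add(SSZ, Z), add(SZ, SSZ)))
  [5] add(mul(Z, mul(Z, SSSZ)), mul(add(SSZ, Z), add(SZ, SSZ)))
  [6] add(Z, mul(add(SSZ, Z), add(SZ, SSZ)))
  [7] mul(add(SSZ, Z), add(SZ, SSZ))
  [8] mul(S(add(SZ, Z)), add(SZ, SSZ))
  [9] add(add(SZ, SSZ), mul(add(SZ, Z), add(SZ, SSZ)))
  [10] add(S(add(Z, SSZ)), mul(add(SZ, Z), add(SZ, SSZ)))
  [11] S(add(add(Z, SSZ), mul(add(SZ, Z), add(SZ, SSZ))))
  [12] S(add(SSZ, mul(add(SZ, Z), add(SZ, SSZ))))
  [13] S(S(add(SZ, mul(add(SZ, Z), add(SZ, SSZ)))))
  [14] S(S(S(add(Z, mul(add(SZ, Z), add(SZ, SSZ))))))
  [15] S(S(S(mul(add(SZ, Z), add(SZ, SSZ)))))
  [16] S(S(S(mul(S(add(Z, Z)), add(SZ, SSZ)))))
  [17] S(S(S(add(add(SZ, SSZ), mul(add(Z, Z), add(SZ, SSZ))))))
  [18] S(S(S(add(S(add(Z, SSZ)), mul(add(Z, Z), add(SZ, SSZ))))))
  [19] S(S(S(S(add(add(Z, SSZ), mul(add(Z, Z), add(SZ, SSZ)))))))
  [20] S(S(S(S(add(SSZ, mul(add(Z, Z), add(SZ, SSZ)))))))
  [21] S(S(S(S(S(add(SZ, mul(add(Z, Z), add(SZ, SSZ))))))))
  [22] S(S(S(S(S(S(add(Z, mul(add(Z, Z), add(SZ, SSZ)))))))))
  [23] S(S(S(S(S(S(mul(add(Z, Z), add(SZ, SSZ))))))))
  [24] S(S(S(S(S(S(mul(Z, add(SZ, SSZ))))))))
  [25] S^6(Z)

Term B:
  start: add(mul(Z, mul(SSZ, SSZ)), add(add(Z, SSSZ), mul(SSSZ, SZ)))
  [1] add(Z, add(add(Z, SSSZ), mul(SSSZ, SZ)))
  [2] add(add(Z, SSSZ), mul(SSSZ, SZ))
  [3] add(SSSZ, mul(SSSZ, SZ))
  [4] S(add(SSZ, mul(SSSZ, SZ)))
  [5] S(S(add(SZ, mul(SSSZ, SZ))))
  [6] S(S(S(add(Z, mul(SSSZ, SZ)))))
  [7] S(S(S(mul(SSSZ, SZ))))
  [8] S(S(S(add(SZ, mul(SSZ, SZ)))))
  [9] S(S(S(S(add(Z, mul(SSZ, SZ))))))
  [10] S(S(S(S(mul(SSZ, SZ)))))
  [11] S(S(S(S(add(SZ, mul(SZ, SZ))))))
  [12] S(S(S(S(S(add(Z, mul(SZ, SZ)))))))
  [13] S(S(S(S(S(mul(SZ, SZ))))))
  [14] S(S(S(S(S(add(SZ, mul(Z, SZ)))))))
  [15] S(S(S(S(S(S(add(Z, mul(Z, SZ))))))))
  [16] S(S(S(S(S(S(mul(Z, SZ)))))))
  [17] S^6(Z)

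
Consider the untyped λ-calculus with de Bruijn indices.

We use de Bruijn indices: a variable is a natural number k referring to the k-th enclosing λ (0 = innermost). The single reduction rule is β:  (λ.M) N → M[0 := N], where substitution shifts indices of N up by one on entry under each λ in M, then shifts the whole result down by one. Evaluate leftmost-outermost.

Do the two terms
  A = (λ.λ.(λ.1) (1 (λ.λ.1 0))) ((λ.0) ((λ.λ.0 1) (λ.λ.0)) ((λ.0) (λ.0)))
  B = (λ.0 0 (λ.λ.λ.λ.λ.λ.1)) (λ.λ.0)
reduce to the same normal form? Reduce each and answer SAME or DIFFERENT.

Term A:
  start: (λ.λ.(λ.1) (1 (λ.λ.1 0))) ((λ.0) ((λ.λ.0 1) (λ.λ.0)) ((λ.0) (λ.0)))
  [1] λ.(λ.1) ((λ.0) ((λ.λ.0 1) (λ.λ.0)) ((λ.0) (λ.0)) (λ.λ.1 0))
  [2] λ.0

Term B:
  start: (λ.0 0 (λ.λ.λ.λ.λ.λ.1)) (λ.λ.0)
  [1] (λ.λ.0) (λ.λ.0) (λ.λ.λ.λ.λ.λ.1)
  [2] (λ.0) (λ.λ.λ.λ.λ.λ.1)
  [3] λ.λ.λ.λ.λ.λ.1

Answer: DIFFERENT — A ⇓ λ.0, B ⇓ λ.λ.λ.λ.λ.λ.1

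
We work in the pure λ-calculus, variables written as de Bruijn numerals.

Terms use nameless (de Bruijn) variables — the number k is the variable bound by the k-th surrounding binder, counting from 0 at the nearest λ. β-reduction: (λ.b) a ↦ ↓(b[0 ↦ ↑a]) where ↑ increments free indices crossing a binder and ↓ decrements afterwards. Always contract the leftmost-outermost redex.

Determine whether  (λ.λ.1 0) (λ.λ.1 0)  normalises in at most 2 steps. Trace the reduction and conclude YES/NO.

  start: (λ.λ.1 0) (λ.λ.1 0)
  [1] λ.(λ.λ.1 0) 0
  [2] λ.λ.1 0

Answer: YES — reaches normal form λ.λ.1 0 in 2 ≤ 2 steps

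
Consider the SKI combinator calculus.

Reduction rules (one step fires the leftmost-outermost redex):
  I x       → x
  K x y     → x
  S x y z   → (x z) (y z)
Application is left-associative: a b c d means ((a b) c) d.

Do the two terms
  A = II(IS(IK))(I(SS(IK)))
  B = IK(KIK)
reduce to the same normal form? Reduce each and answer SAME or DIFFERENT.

Term A:
  start: II(IS(IK))(I(SS(IK)))
  →1  I(IS(IK))(I(SS(IK)))
  →2  IS(IK)(I(SS(IK)))
  →3  S(IK)(I(SS(IK)))
  →4  SK(I(SS(IK)))
  →5  SK(SS(IK))
  →6  SK(SSK)

Term B:
  start: IK(KIK)
  →1  K(KIK)
  →2  KI

Answer: DIFFERENT — A ⇓ SK(SSK), B ⇓ KI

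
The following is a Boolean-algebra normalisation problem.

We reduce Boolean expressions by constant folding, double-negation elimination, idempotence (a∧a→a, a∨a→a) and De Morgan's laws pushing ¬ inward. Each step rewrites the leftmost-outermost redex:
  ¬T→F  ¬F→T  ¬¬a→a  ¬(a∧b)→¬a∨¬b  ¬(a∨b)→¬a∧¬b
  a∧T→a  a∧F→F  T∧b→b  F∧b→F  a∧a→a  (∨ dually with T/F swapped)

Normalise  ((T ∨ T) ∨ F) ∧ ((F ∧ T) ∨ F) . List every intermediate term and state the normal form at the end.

Answer: normal form = F  (in 5 steps)

Derivation:
  start: ((T ∨ T) ∨ F) ∧ ((F ∧ T) ∨ F)
  →1  (T ∨ T) ∧ ((F ∧ T) ∨ F)
  →2  T ∧ ((F ∧ T) ∨ F)
  →3  (F ∧ T) ∨ F
  →4  F ∧ T
  →5  F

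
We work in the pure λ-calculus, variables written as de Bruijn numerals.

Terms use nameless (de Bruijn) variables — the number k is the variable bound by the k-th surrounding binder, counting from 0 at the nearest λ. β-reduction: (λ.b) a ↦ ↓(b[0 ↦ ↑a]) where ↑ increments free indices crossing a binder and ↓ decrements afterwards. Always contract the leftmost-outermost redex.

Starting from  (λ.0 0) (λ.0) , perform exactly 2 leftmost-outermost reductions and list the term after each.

  start: (λ.0 0) (λ.0)
  →1  (λ.0) (λ.0)
  →2  λ.0

Answer: after 2 steps: λ.0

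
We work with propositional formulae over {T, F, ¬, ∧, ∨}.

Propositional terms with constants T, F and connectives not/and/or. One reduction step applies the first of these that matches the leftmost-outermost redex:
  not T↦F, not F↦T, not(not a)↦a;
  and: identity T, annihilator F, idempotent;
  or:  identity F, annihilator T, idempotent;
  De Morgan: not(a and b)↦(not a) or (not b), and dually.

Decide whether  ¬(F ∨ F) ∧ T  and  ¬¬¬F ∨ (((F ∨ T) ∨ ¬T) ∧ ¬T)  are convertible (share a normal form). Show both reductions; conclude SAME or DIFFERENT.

Term A:
  start: ¬(F ∨ F) ∧ T
  [1] ¬(F ∨ F)
  [2] ¬F ∧ ¬F
  [3] ¬F
  [4] T

Term B:
  start: ¬¬¬F ∨ (((F ∨ T) ∨ ¬T) ∧ ¬T)
  [1] ¬F ∨ (((F ∨ T) ∨ ¬T) ∧ ¬T)
  [2] T ∨ (((F ∨ T) ∨ ¬T) ∧ ¬T)
  [3] T

Answer: SAME — A ⇓ T, B ⇓ T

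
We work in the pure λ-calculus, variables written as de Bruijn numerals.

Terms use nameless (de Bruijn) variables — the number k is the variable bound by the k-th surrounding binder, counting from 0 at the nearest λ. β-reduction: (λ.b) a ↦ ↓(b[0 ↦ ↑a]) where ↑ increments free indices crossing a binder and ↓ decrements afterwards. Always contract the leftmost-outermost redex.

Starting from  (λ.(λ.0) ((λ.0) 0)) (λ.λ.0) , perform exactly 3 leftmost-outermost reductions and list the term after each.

Answer: after 3 steps: λ.λ.0

Reduction:
  start: (λ.(λ.0) ((λ.0) 0)) (λ.λ.0)
  [1] (λ.0) ((λ.0) (λ.λ.0))
  [2] (λ.0) (λ.λ.0)
  [3] λ.λ.0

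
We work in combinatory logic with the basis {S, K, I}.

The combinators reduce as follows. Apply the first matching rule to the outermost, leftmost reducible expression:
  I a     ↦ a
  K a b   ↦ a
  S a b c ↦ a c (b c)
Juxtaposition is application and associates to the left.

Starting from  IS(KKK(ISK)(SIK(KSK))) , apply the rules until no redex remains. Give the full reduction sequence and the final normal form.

Answer: normal form = S(SK)  (in 4 steps)

Derivation:
  start: IS(KKK(ISK)(SIK(KSK)))
  →1  S(KKK(ISK)(SIK(KSK)))
  →2  S(K(ISK)(SIK(KSK)))
  →3  S(ISK)
  →4  S(SK)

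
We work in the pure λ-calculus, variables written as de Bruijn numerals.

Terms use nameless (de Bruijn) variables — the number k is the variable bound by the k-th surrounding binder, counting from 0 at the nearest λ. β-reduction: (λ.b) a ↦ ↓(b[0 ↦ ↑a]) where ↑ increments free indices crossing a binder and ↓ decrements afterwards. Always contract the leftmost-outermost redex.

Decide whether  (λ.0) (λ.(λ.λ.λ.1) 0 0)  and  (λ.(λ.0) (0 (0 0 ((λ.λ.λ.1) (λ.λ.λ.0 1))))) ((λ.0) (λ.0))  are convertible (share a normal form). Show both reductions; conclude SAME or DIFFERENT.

Answer: SAME — A ⇓ λ.λ.1, B ⇓ λ.λ.1

Reduction:
Term A:
  start: (λ.0) (λ.(λ.λ.λ.1) 0 0)
  step 1: λ.(λ.λ.λ.1) 0 0
  step 2: λ.(λ.λ.1) 0
  step 3: λ.λ.1

Term B:
  start: (λ.(λ.0) (0 (0 0 ((λ.λ.λ.1) (λ.λ.λ.0 1))))) ((λ.0) (λ.0))
  step 1: (λ.0) ((λ.0) (λ.0) ((λ.0) (λ.0) ((λ.0) (λ.0)) ((λ.λ.λ.1) (λ.λ.λ.0 1))))
  step 2: (λ.0) (λ.0) ((λ.0) (λ.0) ((λ.0) (λ.0)) ((λ.λ.λ.1) (λ.λ.λ.0 1)))
  step 3: (λ.0) ((λ.0) (λ.0) ((λ.0) (λ.0)) ((λ.λ.λ.1) (λ.λ.λ.0 1)))
  step 4: (λ.0) (λ.0) ((λ.0) (λ.0)) ((λ.λ.λ.1) (λ.λ.λ.0 1))
  step 5: (λ.0) ((λ.0) (λ.0)) ((λ.λ.λ.1) (λ.λ.λ.0 1))
  step 6: (λ.0) (λ.0) ((λ.λ.λ.1) (λ.λ.λ.0 1))
  step 7: (λ.0) ((λ.λ.λ.1) (λ.λ.λ.0 1))
  step 8: (λ.λ.λ.1) (λ.λ.λ.0 1)
  step 9: λ.λ.1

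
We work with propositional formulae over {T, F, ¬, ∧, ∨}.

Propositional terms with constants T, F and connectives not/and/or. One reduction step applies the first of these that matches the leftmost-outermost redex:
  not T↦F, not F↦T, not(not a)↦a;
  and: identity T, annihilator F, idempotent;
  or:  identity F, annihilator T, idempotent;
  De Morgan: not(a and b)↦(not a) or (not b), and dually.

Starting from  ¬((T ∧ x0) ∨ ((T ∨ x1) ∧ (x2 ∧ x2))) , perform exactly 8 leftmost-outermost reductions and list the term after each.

  start: ¬((T ∧ x0) ∨ ((T ∨ x1) ∧ (x2 ∧ x2)))
  [1] ¬(T ∧ x0) ∧ ¬((T ∨ x1) ∧ (x2 ∧ x2))
  [2] (¬T ∨ ¬x0) ∧ ¬((T ∨ x1) ∧ (x2 ∧ x2))
  [3] (F ∨ ¬x0) ∧ ¬((T ∨ x1) ∧ (x2 ∧ x2))
  [4] ¬x0 ∧ ¬((T ∨ x1) ∧ (x2 ∧ x2))
  [5] ¬x0 ∧ (¬(T ∨ x1) ∨ ¬(x2 ∧ x2))
  [6] ¬x0 ∧ ((¬T ∧ ¬x1) ∨ ¬(x2 ∧ x2))
  [7] ¬x0 ∧ ((F ∧ ¬x1) ∨ ¬(x2 ∧ x2))
  [8] ¬x0 ∧ (F ∨ ¬(x2 ∧ x2))

Answer: after 8 steps: ¬x0 ∧ (F ∨ ¬(x2 ∧ x2))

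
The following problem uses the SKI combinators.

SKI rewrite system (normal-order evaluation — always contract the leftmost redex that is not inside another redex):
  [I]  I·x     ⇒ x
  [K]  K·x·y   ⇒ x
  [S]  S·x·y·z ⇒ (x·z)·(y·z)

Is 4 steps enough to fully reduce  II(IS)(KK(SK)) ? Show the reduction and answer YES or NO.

Answer: YES — reaches normal form SK in 4 ≤ 4 steps

Reduction:
  start: II(IS)(KK(SK))
  →1  I(IS)(KK(SK))
  →2  IS(KK(SK))
  →3  S(KK(SK))
  →4  SK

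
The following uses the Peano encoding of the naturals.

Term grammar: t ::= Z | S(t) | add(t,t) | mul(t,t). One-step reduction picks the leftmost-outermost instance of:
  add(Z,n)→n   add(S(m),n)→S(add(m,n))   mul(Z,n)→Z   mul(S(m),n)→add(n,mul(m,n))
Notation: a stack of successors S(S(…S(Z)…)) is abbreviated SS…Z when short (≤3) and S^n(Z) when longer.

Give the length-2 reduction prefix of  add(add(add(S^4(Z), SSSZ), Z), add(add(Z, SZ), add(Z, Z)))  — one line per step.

  start: add(add(add(S^4(Z), SSSZ), Z), add(add(Z, SZ), add(Z, Z)))
  step 1: add(add(S(add(SSSZ, SSSZ)), Z), add(add(Z, SZ), add(Z, Z)))
  step 2: add(S(add(add(SSSZ, SSSZ), Z)), add(add(Z, SZ), add(Z, Z)))

Answer: after 2 steps: add(S(add(add(SSSZ, SSSZ), Z)), add(add(Z, SZ), add(Z, Z)))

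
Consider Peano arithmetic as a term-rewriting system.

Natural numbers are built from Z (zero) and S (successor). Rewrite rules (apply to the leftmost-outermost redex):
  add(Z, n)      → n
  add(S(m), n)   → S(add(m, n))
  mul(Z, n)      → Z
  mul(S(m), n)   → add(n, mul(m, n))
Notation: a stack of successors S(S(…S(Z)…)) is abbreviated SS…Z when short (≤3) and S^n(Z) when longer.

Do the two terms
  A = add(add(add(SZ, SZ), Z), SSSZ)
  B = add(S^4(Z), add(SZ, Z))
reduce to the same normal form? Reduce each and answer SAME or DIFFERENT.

Answer: SAME — A ⇓ S^5(Z), B ⇓ S^5(Z)

Derivation:
Term A:
  start: add(add(add(SZ, SZ), Z), SSSZ)
  [1] add(add(S(add(Z, SZ)), Z), SSSZ)
  [2] add(S(add(add(Z, SZ), Z)), SSSZ)
  [3] S(add(add(add(Z, SZ), Z), SSSZ))
  [4] S(add(add(SZ, Z), SSSZ))
  [5] S(add(S(add(Z, Z)), SSSZ))
  [6] S(S(add(add(Z, Z), SSSZ)))
  [7] S(S(add(Z, SSSZ)))
  [8] S^5(Z)

Term B:
  start: add(S^4(Z), add(SZ, Z))
  [1] S(add(SSSZ, add(SZ, Z)))
  [2] S(S(add(SSZ, add(SZ, Z))))
  [3] S(S(S(add(SZ, add(SZ, Z)))))
  [4] S(S(S(S(add(Z, add(SZ, Z))))))
  [5] S(S(S(S(add(SZ, Z)))))
  [6] S(S(S(S(S(add(Z, Z))))))
  [7] S^5(Z)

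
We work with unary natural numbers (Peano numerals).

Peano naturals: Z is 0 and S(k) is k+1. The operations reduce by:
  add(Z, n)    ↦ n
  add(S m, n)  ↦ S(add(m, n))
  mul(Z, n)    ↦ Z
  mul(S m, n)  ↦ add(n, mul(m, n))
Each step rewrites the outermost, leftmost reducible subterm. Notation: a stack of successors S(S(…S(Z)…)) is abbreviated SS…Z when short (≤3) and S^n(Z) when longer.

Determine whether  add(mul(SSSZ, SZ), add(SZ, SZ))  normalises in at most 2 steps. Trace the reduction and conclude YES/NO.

Answer: NO — after 2 steps the term is add(S(add(Z, mul(SSZ, SZ))), add(SZ, SZ)), not yet normal

Derivation:
  start: add(mul(SSSZ, SZ), add(SZ, SZ))
  [1] add(add(SZ, mul(SSZ, SZ)), add(SZ, SZ))
  [2] add(S(add(Z, mul(SSZ, SZ))), add(SZ, SZ))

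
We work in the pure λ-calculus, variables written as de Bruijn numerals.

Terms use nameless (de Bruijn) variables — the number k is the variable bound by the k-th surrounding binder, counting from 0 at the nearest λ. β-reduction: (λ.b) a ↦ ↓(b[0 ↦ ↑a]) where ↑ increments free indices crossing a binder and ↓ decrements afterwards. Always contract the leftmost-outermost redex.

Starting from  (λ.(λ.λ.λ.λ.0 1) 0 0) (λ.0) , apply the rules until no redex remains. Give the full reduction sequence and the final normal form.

  start: (λ.(λ.λ.λ.λ.0 1) 0 0) (λ.0)
  [1] (λ.λ.λ.λ.0 1) (λ.0) (λ.0)
  [2] (λ.λ.λ.0 1) (λ.0)
  [3] λ.λ.0 1

Answer: normal form = λ.λ.0 1  (in 3 steps)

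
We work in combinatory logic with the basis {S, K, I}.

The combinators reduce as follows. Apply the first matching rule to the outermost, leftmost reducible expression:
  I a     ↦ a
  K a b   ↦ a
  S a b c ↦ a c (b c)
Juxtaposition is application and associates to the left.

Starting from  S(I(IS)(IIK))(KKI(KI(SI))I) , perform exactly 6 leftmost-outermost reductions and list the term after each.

Answer: after 6 steps: S(SK)(KI(SI))

Derivation:
  start: S(I(IS)(IIK))(KKI(KI(SI))I)
  step 1: S(IS(IIK))(KKI(KI(SI))I)
  step 2: S(S(IIK))(KKI(KI(SI))I)
  step 3: S(S(IK))(KKI(KI(SI))I)
  step 4: S(SK)(KKI(KI(SI))I)
  step 5: S(SK)(K(KI(SI))I)
  step 6: S(SK)(KI(SI))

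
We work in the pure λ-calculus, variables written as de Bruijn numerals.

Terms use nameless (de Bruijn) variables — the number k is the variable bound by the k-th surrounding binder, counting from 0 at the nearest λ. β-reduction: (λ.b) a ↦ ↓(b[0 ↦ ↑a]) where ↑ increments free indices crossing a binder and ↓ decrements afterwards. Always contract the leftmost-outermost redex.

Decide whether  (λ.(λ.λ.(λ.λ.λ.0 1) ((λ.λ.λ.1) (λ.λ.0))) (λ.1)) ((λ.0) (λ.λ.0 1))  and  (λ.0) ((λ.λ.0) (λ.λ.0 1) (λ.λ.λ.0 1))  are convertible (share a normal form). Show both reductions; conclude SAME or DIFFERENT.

Answer: SAME — A ⇓ λ.λ.λ.0 1, B ⇓ λ.λ.λ.0 1

Derivation:
Term A:
  start: (λ.(λ.λ.(λ.λ.λ.0 1) ((λ.λ.λ.1) (λ.λ.0))) (λ.1)) ((λ.0) (λ.λ.0 1))
  →1  (λ.λ.(λ.λ.λ.0 1) ((λ.λ.λ.1) (λ.λ.0))) (λ.(λ.0) (λ.λ.0 1))
  →2  λ.(λ.λ.λ.0 1) ((λ.λ.λ.1) (λ.λ.0))
  →3  λ.λ.λ.0 1

Term B:
  start: (λ.0) ((λ.λ.0) (λ.λ.0 1) (λ.λ.λ.0 1))
  →1  (λ.λ.0) (λ.λ.0 1) (λ.λ.λ.0 1)
  →2  (λ.0) (λ.λ.λ.0 1)
  →3  λ.λ.λ.0 1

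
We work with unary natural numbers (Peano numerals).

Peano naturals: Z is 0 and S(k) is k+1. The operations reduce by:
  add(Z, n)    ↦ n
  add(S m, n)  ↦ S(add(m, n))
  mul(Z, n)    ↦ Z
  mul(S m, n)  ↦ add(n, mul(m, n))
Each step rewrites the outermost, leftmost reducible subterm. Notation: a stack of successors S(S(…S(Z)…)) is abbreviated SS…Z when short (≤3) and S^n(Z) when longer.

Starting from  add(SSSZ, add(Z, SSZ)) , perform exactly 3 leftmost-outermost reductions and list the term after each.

  start: add(SSSZ, add(Z, SSZ))
  step 1: S(add(SSZ, add(Z, SSZ)))
  step 2: S(S(add(SZ, add(Z, SSZ))))
  step 3: S(S(S(add(Z, add(Z, SSZ)))))

Answer: after 3 steps: S(S(S(add(Z, add(Z, SSZ)))))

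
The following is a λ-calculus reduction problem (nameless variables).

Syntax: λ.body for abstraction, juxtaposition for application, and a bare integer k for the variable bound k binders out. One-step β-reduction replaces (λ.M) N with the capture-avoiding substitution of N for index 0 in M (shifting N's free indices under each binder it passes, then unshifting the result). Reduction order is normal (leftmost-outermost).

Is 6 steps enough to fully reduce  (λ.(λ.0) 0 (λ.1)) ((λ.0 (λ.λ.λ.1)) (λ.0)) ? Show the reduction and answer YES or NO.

Answer: YES — reaches normal form λ.λ.1 in 5 ≤ 6 steps

Reduction:
  start: (λ.(λ.0) 0 (λ.1)) ((λ.0 (λ.λ.λ.1)) (λ.0))
  [1] (λ.0) ((λ.0 (λ.λ.λ.1)) (λ.0)) (λ.(λ.0 (λ.λ.λ.1)) (λ.0))
  [2] (λ.0 (λ.λ.λ.1)) (λ.0) (λ.(λ.0 (λ.λ.λ.1)) (λ.0))
  [3] (λ.0) (λ.λ.λ.1) (λ.(λ.0 (λ.λ.λ.1)) (λ.0))
  [4] (λ.λ.λ.1) (λ.(λ.0 (λ.λ.λ.1)) (λ.0))
  [5] λ.λ.1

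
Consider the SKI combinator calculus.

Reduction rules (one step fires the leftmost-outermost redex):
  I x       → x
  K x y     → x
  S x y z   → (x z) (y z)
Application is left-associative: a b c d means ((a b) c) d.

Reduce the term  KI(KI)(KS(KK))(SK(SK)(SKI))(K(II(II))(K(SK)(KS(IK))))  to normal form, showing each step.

Answer: normal form = S(SKI)I  (in 9 steps)

Derivation:
  start: KI(KI)(KS(KK))(SK(SK)(SKI))(K(II(II))(K(SK)(KS(IK))))
  [1] I(KS(KK))(SK(SK)(SKI))(K(II(II))(K(SK)(KS(IK))))
  [2] KS(KK)(SK(SK)(SKI))(K(II(II))(K(SK)(KS(IK))))
  [3] S(SK(SK)(SKI))(K(II(II))(K(SK)(KS(IK))))
  [4] S(K(SKI)(SK(SKI)))(K(II(II))(K(SK)(KS(IK))))
  [5] S(SKI)(K(II(II))(K(SK)(KS(IK))))
  [6] S(SKI)(II(II))
  [7] S(SKI)(I(II))
  [8] S(SKI)(II)
  [9] S(SKI)I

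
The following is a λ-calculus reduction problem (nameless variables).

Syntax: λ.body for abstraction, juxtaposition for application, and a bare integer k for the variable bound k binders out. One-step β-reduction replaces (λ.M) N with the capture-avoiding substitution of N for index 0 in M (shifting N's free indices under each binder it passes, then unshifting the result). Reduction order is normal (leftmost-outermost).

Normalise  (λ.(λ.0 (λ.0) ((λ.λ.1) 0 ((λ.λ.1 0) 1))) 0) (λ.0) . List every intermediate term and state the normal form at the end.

  start: (λ.(λ.0 (λ.0) ((λ.λ.1) 0 ((λ.λ.1 0) 1))) 0) (λ.0)
  →1  (λ.0 (λ.0) ((λ.λ.1) 0 ((λ.λ.1 0) (λ.0)))) (λ.0)
  →2  (λ.0) (λ.0) ((λ.λ.1) (λ.0) ((λ.λ.1 0) (λ.0)))
  →3  (λ.0) ((λ.λ.1) (λ.0) ((λ.λ.1 0) (λ.0)))
  →4  (λ.λ.1) (λ.0) ((λ.λ.1 0) (λ.0))
  →5  (λ.λ.0) ((λ.λ.1 0) (λ.0))
  →6  λ.0

Answer: normal form = λ.0  (in 6 steps)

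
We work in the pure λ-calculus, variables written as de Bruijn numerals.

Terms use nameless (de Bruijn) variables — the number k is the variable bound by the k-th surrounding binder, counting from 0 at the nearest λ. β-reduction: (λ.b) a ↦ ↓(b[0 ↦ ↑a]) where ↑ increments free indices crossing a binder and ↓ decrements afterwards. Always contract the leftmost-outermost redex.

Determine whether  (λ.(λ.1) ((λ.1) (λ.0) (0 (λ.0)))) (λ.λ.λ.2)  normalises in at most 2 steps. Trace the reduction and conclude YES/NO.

Answer: YES — reaches normal form λ.λ.λ.2 in 2 ≤ 2 steps

Working:
  start: (λ.(λ.1) ((λ.1) (λ.0) (0 (λ.0)))) (λ.λ.λ.2)
  →1  (λ.λ.λ.λ.2) ((λ.λ.λ.λ.2) (λ.0) ((λ.λ.λ.2) (λ.0)))
  →2  λ.λ.λ.2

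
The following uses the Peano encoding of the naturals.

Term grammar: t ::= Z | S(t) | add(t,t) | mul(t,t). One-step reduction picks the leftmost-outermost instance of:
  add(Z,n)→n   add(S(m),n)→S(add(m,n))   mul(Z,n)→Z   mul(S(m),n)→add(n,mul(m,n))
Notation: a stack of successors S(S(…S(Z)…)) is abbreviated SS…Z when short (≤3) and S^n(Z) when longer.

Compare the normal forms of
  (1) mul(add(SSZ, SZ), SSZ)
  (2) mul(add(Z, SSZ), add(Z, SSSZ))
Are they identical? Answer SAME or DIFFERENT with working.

Answer: SAME — A ⇓ S^6(Z), B ⇓ S^6(Z)

Reduction:
Term A:
  start: mul(add(SSZ, SZ), SSZ)
  →1  mul(S(add(SZ, SZ)), SSZ)
  →2  add(SSZ, mul(add(SZ, SZ), SSZ))
  →3  S(add(SZ, mul(add(SZ, SZ), SSZ)))
  →4  S(S(add(Z, mul(add(SZ, SZ), SSZ))))
  →5  S(S(mul(add(SZ, SZ), SSZ)))
  →6  S(S(mul(S(add(Z, SZ)), SSZ)))
  →7  S(S(add(SSZ, mul(add(Z, SZ), SSZ))))
  →8  S(S(S(add(SZ, mul(add(Z, SZ), SSZ)))))
  →9  S(S(S(S(add(Z, mul(add(Z, SZ), SSZ))))))
  →10  S(S(S(S(mul(add(Z, SZ), SSZ)))))
  →11  S(S(S(S(mul(SZ, SSZ)))))
  →12  S(S(S(S(add(SSZ, mul(Z, SSZ))))))
  →13  S(S(S(S(S(add(SZ, mul(Z, SSZ)))))))
  →14  S(S(S(S(S(S(add(Z, mul(Z, SSZ))))))))
  →15  S(S(S(S(S(S(mul(Z, SSZ)))))))
  →16  S^6(Z)

Term B:
  start: mul(add(Z, SSZ), add(Z, SSSZ))
  →1  mul(SSZ, add(Z, SSSZ))
  →2  add(add(Z, SSSZ), mul(SZ, add(Z, SSSZ)))
  →3  add(SSSZ, mul(SZ, add(Z, SSSZ)))
  →4  S(add(SSZ, mul(SZ, add(Z, SSSZ))))
  →5  S(S(add(SZ, mul(SZ, add(Z, SSSZ)))))
  →6  S(S(S(add(Z, mul(SZ, add(Z, SSSZ))))))
  →7  S(S(S(mul(SZ, add(Z, SSSZ)))))
  →8  S(S(S(add(add(Z, SSSZ), mul(Z, add(Z, SSSZ))))))
  →9  S(S(S(add(SSSZ, mul(Z, add(Z, SSSZ))))))
  →10  S(S(S(S(add(SSZ, mul(Z, add(Z, SSSZ)))))))
  →11  S(S(S(S(S(add(SZ, mul(Z, add(Z, SSSZ))))))))
  →12  S(S(S(S(S(S(add(Z, mul(Z, add(Z, SSSZ)))))))))
  →13  S(S(S(S(S(S(mul(Z, add(Z, SSSZ))))))))
  →14  S^6(Z)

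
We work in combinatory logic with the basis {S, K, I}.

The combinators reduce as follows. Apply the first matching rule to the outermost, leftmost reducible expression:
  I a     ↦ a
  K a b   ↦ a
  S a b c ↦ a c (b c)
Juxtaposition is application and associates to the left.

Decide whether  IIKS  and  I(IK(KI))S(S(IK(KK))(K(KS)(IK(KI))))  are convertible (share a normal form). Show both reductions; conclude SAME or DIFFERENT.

Answer: DIFFERENT — A ⇓ KS, B ⇓ I

Reduction:
Term A:
  start: IIKS
  →1  IKS
  →2  KS

Term B:
  start: I(IK(KI))S(S(IK(KK))(K(KS)(IK(KI))))
  →1  IK(KI)S(S(IK(KK))(K(KS)(IK(KI))))
  →2  K(KI)S(S(IK(KK))(K(KS)(IK(KI))))
  →3  KI(S(IK(KK))(K(KS)(IK(KI))))
  →4  I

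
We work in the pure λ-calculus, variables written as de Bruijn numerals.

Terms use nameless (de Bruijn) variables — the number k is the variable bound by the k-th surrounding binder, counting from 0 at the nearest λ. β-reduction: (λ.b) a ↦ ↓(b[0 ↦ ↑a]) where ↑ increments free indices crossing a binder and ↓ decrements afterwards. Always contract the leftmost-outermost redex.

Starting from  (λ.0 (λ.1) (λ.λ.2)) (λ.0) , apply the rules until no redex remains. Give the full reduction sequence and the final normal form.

Answer: normal form = λ.0  (in 3 steps)

Working:
  start: (λ.0 (λ.1) (λ.λ.2)) (λ.0)
  →1  (λ.0) (λ.λ.0) (λ.λ.λ.0)
  →2  (λ.λ.0) (λ.λ.λ.0)
  →3  λ.0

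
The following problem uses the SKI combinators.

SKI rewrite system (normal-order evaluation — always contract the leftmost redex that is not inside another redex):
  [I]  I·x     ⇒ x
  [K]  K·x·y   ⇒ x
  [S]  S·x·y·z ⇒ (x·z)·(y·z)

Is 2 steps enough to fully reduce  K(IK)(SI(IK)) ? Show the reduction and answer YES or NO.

  start: K(IK)(SI(IK))
  step 1: IK
  step 2: K

Answer: YES — reaches normal form K in 2 ≤ 2 steps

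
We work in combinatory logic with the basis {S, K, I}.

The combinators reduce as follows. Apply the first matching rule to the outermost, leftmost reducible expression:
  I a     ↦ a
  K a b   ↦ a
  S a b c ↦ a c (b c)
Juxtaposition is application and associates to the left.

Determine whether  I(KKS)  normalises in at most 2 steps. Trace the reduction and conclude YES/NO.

Answer: YES — reaches normal form K in 2 ≤ 2 steps

Reduction:
  start: I(KKS)
  step 1: KKS
  step 2: K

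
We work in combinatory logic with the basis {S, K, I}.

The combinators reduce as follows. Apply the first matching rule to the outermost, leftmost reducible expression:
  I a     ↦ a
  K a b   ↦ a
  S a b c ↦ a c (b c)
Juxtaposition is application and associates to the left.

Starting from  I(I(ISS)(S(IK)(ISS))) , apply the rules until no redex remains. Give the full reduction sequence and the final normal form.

Answer: normal form = SS(SK(SS))  (in 5 steps)

Working:
  start: I(I(ISS)(S(IK)(ISS)))
  [1] I(ISS)(S(IK)(ISS))
  [2] ISS(S(IK)(ISS))
  [3] SS(S(IK)(ISS))
  [4] SS(SK(ISS))
  [5] SS(SK(SS))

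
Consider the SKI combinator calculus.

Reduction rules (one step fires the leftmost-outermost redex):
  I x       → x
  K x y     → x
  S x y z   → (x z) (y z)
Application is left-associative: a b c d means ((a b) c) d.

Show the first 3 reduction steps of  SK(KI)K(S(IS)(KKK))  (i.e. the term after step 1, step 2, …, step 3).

  start: SK(KI)K(S(IS)(KKK))
  →1  KK(KIK)(S(IS)(KKK))
  →2  K(S(IS)(KKK))
  →3  K(SS(KKK))

Answer: after 3 steps: K(SS(KKK))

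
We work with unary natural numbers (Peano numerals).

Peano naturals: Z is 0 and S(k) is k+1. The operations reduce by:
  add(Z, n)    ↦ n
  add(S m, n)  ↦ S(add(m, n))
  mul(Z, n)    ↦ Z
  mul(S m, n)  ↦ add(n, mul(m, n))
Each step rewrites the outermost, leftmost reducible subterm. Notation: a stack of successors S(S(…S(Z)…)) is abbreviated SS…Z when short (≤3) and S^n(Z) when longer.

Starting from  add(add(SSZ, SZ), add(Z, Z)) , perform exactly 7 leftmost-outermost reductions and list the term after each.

  start: add(add(SSZ, SZ), add(Z, Z))
  step 1: add(S(add(SZ, SZ)), add(Z, Z))
  step 2: S(add(add(SZ, SZ), add(Z, Z)))
  step 3: S(add(S(add(Z, SZ)), add(Z, Z)))
  step 4: S(S(add(add(Z, SZ), add(Z, Z))))
  step 5: S(S(add(SZ, add(Z, Z))))
  step 6: S(S(S(add(Z, add(Z, Z)))))
  step 7: S(S(S(add(Z, Z))))

Answer: after 7 steps: S(S(S(add(Z, Z))))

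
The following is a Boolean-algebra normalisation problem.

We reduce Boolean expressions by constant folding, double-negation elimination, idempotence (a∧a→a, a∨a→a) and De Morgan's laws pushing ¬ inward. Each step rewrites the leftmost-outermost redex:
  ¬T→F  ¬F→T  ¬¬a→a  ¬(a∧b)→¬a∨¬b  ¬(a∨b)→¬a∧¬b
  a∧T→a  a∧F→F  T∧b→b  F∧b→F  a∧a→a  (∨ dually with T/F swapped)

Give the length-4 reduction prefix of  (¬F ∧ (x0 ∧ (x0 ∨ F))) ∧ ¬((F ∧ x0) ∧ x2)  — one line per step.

Answer: after 4 steps: x0 ∧ ¬((F ∧ x0) ∧ x2)

Working:
  start: (¬F ∧ (x0 ∧ (x0 ∨ F))) ∧ ¬((F ∧ x0) ∧ x2)
  step 1: (T ∧ (x0 ∧ (x0 ∨ F))) ∧ ¬((F ∧ x0) ∧ x2)
  step 2: (x0 ∧ (x0 ∨ F)) ∧ ¬((F ∧ x0) ∧ x2)
  step 3: (x0 ∧ x0) ∧ ¬((F ∧ x0) ∧ x2)
  step 4: x0 ∧ ¬((F ∧ x0) ∧ x2)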